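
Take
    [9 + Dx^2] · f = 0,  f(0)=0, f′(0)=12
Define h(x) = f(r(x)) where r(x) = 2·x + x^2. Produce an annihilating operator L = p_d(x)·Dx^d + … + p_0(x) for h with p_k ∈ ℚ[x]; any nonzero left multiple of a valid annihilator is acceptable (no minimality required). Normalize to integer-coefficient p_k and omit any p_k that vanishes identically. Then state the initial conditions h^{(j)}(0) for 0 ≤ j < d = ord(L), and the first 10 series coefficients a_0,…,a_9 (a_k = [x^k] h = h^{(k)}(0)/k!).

L = (36 + 108·x + 108·x^2 + 36·x^3) - Dx + (1 + x)·Dx^2  (order 2).
h: a_k = 0, 24, 12, -144, -216, 756/5, 630, 14904/35, -2268/5, -34101/35, …
ICs: h(0) = 0, h′(0) = 24.

f: a_k = 0, 12, 0, -18, 0, 81/10, 0, -243/140, 0, 243/1120, …
f∘r: x↦r, Dx↦Dx/r' in L_f ⇒ L₀.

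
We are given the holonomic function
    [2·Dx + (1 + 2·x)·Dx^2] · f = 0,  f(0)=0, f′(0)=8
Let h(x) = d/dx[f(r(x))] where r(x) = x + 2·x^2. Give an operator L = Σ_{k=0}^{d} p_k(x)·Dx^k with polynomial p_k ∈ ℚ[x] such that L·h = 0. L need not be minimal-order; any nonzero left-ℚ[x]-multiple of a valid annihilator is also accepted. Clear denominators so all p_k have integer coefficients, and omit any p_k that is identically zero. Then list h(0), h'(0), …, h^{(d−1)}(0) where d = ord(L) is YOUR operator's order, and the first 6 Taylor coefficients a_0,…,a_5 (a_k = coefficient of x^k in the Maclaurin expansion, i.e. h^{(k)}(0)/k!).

f: a_k = 0, 8, -8, 32/3, -16, 128/5, …
f∘r: x↦r, Dx↦Dx/r' in L_f ⇒ L₀.
Differentiate: ansatz ord ≤ ord L₀ ⇒ L.
L = (-2 + 8·x + 16·x^2) + (1 + 6·x + 12·x^2 + 16·x^3)·Dx  (order 1).
h: a_k = 8, 16, -64, 64, 128, -512, …
ICs: h(0) = 8.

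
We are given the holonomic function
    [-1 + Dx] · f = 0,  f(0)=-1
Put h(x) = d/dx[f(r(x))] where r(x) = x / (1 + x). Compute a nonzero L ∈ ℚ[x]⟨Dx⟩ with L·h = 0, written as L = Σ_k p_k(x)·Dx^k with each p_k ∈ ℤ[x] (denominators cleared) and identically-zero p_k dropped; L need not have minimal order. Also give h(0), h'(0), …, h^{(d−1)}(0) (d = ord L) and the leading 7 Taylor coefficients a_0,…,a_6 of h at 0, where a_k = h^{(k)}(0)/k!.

L = (-1 - 2·x) + (-1 - 2·x - x^2)·Dx  (order 1).
h: a_k = -1, 1, -1/2, -1/6, 19/24, -151/120, 1091/720, …
ICs: h(0) = -1.

f: a_k = -1, -1, -1/2, -1/6, -1/24, -1/120, -1/720, …
Substitute x→r, Dx→(1/r')Dx; clear ⇒ L₀.
h=h₀': d/dx-closure on L₀ ⇒ L.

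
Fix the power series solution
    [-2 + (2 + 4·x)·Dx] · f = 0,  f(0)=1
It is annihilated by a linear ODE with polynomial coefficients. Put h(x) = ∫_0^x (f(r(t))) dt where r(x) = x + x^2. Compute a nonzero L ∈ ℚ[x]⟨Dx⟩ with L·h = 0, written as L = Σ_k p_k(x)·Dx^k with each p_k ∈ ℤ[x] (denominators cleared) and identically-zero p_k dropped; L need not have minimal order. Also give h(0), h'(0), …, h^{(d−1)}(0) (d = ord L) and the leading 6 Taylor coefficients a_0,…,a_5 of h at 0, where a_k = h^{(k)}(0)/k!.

f: a_k = 1, 1, -1/2, 1/2, -5/8, 7/8, …
Change of var in L_f (x↦r) gives L₀.
h=∫h₀ ⇒ L = L₀·Dx.
L = (-1 - 2·x)·Dx + (1 + 2·x + 2·x^2)·Dx^2  (order 2).
h: a_k = 0, 1, 1/2, 1/6, -1/8, 3/40, …
ICs: h(0) = 0, h′(0) = 1.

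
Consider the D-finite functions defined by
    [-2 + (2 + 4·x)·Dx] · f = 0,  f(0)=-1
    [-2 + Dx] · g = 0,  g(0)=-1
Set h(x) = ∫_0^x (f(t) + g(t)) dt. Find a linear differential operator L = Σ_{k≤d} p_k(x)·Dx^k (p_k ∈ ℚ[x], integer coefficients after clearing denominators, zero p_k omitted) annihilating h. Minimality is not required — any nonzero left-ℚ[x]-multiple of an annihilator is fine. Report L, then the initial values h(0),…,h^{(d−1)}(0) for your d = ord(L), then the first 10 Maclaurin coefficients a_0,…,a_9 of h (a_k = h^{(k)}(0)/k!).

f: a_k = -1, -1, 1/2, -1/2, 5/8, -7/8, 21/16, -33/16, 429/128, -715/128, …
g: a_k = -1, -2, -2, -4/3, -2/3, -4/15, -4/45, -8/315, -2/315, -4/2835, …
Weyl lclm of L_f,L_g ⇒ L₀ (ord ≤ 2).
h=∫h₀ ⇒ L = L₀·Dx.
L = (6 + 8·x)·Dx + (-5 - 16·x - 16·x^2)·Dx^2 + (1 + 6·x + 8·x^2)·Dx^3  (order 3).
h: a_k = 0, -2, -3/2, -1/2, -11/24, -1/120, -137/720, 881/5040, -10523/40320, 134879/362880, …
ICs: h(0) = 0, h′(0) = -2, h′′(0) = -3.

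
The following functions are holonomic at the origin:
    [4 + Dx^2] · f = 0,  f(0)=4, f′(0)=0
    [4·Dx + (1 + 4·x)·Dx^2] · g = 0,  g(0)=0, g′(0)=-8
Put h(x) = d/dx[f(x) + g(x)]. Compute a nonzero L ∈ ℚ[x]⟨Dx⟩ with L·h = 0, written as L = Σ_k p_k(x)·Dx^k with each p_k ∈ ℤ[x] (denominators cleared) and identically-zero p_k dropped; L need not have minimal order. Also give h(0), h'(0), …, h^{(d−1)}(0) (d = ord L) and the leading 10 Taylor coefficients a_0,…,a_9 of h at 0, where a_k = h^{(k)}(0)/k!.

f: a_k = 4, 0, -8, 0, 8/3, 0, -16/45, 0, 8/315, 0, …
g: a_k = 0, -8, 16, -128/3, 128, -2048/5, 4096/3, -32768/7, 16384, -524288/9, …
h₀=f+g: left-lcm gives L₀, ord ≤ 4.
Derive L from L₀ (diff closure).
L = (400 + 128·x + 256·x^2) + (36 + 176·x + 192·x^2 + 256·x^3)·Dx + (100 + 32·x + 64·x^2)·Dx^2 + (9 + 44·x + 48·x^2 + 64·x^3)·Dx^3  (order 3).
h: a_k = -8, 16, -128, 1568/3, -2048, 122848/15, -32768, 41287744/315, -524288, 5945425888/2835, …
ICs: h(0) = -8, h′(0) = 16, h′′(0) = -256.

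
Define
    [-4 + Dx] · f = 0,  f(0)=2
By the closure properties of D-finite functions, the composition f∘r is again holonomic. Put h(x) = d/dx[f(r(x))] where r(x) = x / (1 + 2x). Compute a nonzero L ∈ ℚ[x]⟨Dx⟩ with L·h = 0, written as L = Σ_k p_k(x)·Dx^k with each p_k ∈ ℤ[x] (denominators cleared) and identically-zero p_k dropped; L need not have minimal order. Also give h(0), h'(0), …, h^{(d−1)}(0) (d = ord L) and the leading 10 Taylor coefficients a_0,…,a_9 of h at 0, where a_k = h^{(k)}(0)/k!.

L = -8·x + (-1 - 4·x - 4·x^2)·Dx  (order 1).
h: a_k = 8, 0, -32, 256/3, -128, 1024/15, 2560/9, -131072/105, 145408/45, -18415616/2835, …
ICs: h(0) = 8.

f: a_k = 2, 8, 16, 64/3, 64/3, 256/15, 512/45, 2048/315, 1024/315, 4096/2835, …
Change of var in L_f (x↦r) gives L₀.
Differentiate: ansatz ord ≤ ord L₀ ⇒ L.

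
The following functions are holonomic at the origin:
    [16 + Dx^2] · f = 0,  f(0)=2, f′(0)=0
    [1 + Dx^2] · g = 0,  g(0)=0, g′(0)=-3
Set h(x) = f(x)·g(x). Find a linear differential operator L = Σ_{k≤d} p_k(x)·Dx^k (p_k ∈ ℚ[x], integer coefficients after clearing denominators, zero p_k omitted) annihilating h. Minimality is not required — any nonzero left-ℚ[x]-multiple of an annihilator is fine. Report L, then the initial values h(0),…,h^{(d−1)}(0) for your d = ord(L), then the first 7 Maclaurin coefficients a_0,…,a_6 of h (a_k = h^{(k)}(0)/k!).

L = 225 + 34·Dx^2 + Dx^4  (order 4).
h: a_k = 0, -6, 0, 49, 0, -1441/20, 0, …
ICs: h(0) = 0, h′(0) = -6, h′′(0) = 0, h′′′(0) = 294.

f: a_k = 2, 0, -16, 0, 64/3, 0, -512/45, …
g: a_k = 0, -3, 0, 1/2, 0, -1/40, 0, …
L₀ := L_f ⊗_s L_g (sym. prod.), ord ≤ 4.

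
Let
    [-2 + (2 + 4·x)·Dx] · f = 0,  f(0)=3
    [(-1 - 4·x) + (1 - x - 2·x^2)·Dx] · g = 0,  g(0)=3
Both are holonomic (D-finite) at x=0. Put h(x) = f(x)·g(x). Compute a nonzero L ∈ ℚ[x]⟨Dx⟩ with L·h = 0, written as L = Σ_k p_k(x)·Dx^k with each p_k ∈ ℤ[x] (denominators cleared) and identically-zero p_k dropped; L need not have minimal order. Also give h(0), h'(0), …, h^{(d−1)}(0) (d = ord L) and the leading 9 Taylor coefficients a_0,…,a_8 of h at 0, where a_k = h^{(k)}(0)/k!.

f: a_k = 3, 3, -3/2, 3/2, -15/8, 21/8, -63/16, 99/16, -1287/128, …
g: a_k = 3, 3, 9, 15, 33, 63, 129, 255, 513, …
h₀=f·g: eliminate ⇒ L₀, order ≤ 1·1.
L = (2 + 5·x + 6·x^2) + (-1 - x + 4·x^2 + 4·x^3)·Dx  (order 1).
h: a_k = 9, 18, 63/2, 72, 1035/8, 1125/4, 8451/16, 4437/4, 273339/128, …
ICs: h(0) = 9.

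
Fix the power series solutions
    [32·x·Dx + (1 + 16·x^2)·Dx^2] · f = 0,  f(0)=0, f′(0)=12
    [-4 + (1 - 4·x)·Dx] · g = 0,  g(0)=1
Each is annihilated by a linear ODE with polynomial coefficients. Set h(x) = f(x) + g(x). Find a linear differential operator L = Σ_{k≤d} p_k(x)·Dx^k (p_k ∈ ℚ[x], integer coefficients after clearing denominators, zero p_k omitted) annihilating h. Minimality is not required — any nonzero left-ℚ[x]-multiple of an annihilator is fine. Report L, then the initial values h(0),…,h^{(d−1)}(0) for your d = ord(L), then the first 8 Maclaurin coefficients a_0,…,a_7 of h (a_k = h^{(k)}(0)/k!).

L = (32 - 512·x - 1536·x^2)·Dx + (-16 + 32·x - 256·x^2 - 1536·x^3)·Dx^2 + (1 - 256·x^4)·Dx^3  (order 3).
h: a_k = 1, 16, 16, 0, 256, 8192/5, 4096, 65536/7, …
ICs: h(0) = 1, h′(0) = 16, h′′(0) = 32.

f: a_k = 0, 12, 0, -64, 0, 3072/5, 0, -49152/7, …
g: a_k = 1, 4, 16, 64, 256, 1024, 4096, 16384, …
h₀=f+g: left-lcm gives L₀, ord ≤ 3.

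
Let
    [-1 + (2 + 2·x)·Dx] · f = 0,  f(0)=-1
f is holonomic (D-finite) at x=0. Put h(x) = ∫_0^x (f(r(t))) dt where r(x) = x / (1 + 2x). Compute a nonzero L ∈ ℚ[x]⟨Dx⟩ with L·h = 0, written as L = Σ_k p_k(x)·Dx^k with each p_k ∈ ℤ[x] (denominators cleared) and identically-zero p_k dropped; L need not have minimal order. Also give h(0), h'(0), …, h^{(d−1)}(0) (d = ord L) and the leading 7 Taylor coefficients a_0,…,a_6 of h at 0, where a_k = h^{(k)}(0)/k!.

f: a_k = -1, -1/2, 1/8, -1/16, 5/128, -7/256, 21/1024, …
h₀=f(r): pull back L_f along r ⇒ L₀.
h=∫₀ˣh₀: take L = L₀·Dx.
L = -Dx + (2 + 10·x + 12·x^2)·Dx^2  (order 2).
h: a_k = 0, -1, -1/4, 3/8, -41/64, 757/640, -1181/512, …
ICs: h(0) = 0, h′(0) = -1.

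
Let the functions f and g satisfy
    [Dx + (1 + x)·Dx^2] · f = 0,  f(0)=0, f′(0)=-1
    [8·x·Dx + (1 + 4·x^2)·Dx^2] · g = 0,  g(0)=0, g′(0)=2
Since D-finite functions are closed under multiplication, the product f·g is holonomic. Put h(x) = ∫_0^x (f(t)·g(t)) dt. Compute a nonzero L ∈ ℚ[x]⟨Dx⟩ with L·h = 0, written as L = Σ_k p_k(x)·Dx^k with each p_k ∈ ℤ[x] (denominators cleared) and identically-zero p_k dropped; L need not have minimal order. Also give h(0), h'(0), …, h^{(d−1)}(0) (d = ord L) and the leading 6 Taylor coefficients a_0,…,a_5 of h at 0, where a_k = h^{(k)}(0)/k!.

L = (288 + 560·x + 3584·x^2 + 8640·x^3 + 7680·x^4 + 3328·x^5 + 1024·x^7)·Dx^2 + (258 + 1840·x + 6992·x^2 + 19264·x^3 + 29440·x^4 + 23808·x^5 + 8960·x^6 + 3072·x^7 + 3584·x^8)·Dx^3 + (36 + 628·x + 2496·x^2 + 6192·x^3 + 12288·x^4 + 15936·x^5 + 12288·x^6 + 5376·x^7 + 3072·x^8 + 2048·x^9)·Dx^4 + (17 + 66·x + 241·x^2 + 608·x^3 + 1152·x^4 + 1728·x^5 + 2016·x^6 + 1536·x^7 + 768·x^8 + 512·x^9 + 256·x^10)·Dx^5  (order 5).
h: a_k = 0, 0, 0, -2/3, 1/4, 2/5, …
ICs: h(0) = 0, h′(0) = 0, h′′(0) = 0, h′′′(0) = -4, h′′′′(0) = 6.

f: a_k = 0, -1, 1/2, -1/3, 1/4, -1/5, …
g: a_k = 0, 2, 0, -8/3, 0, 32/5, …
f·g: L₀ = L_f ⊗_s L_g, ord ≤ 2·2.
h=∫h₀ ⇒ L = L₀·Dx.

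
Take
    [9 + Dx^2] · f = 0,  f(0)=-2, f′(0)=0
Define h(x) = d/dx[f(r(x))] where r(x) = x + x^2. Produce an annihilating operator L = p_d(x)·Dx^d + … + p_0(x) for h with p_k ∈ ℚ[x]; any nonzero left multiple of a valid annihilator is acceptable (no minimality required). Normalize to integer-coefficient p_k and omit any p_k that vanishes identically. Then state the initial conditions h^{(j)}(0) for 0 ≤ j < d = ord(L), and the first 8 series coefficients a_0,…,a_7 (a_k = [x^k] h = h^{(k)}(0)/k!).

L = (21 + 72·x + 216·x^2 + 288·x^3 + 144·x^4) + (-6 - 12·x)·Dx + (1 + 4·x + 4·x^2)·Dx^2  (order 2).
h: a_k = 0, 18, 54, 9, -135, -4617/20, -2079/20, 52191/280, …
ICs: h(0) = 0, h′(0) = 18.

f: a_k = -2, 0, 9, 0, -27/4, 0, 81/40, 0, …
h₀=f(r): pull back L_f along r ⇒ L₀.
h₀' ⇒ L via d/dx closure of L₀.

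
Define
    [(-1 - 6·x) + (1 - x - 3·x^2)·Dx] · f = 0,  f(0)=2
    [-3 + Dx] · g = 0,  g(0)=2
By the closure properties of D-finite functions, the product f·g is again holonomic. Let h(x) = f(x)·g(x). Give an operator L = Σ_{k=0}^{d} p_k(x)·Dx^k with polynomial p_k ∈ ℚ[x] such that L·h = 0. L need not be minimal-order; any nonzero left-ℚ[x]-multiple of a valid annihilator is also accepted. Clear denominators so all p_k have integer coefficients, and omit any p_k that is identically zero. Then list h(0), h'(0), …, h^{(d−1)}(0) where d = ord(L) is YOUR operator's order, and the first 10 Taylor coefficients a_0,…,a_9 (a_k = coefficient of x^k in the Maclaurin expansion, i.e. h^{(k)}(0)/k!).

f: a_k = 2, 2, 8, 14, 38, 80, 194, 434, 1016, 2318, …
g: a_k = 2, 6, 9, 9, 27/4, 81/20, 81/40, 243/280, 729/2240, 243/2240, …
L₀ := L_f ⊗_s L_g (sym. prod.), ord ≤ 1.
L = (4 + 3·x - 9·x^2) + (-1 + x + 3·x^2)·Dx  (order 1).
h: a_k = 4, 16, 46, 112, 527/2, 3038/5, 28043/20, 112934/35, 8325841/1120, 4791937/280, …
ICs: h(0) = 4.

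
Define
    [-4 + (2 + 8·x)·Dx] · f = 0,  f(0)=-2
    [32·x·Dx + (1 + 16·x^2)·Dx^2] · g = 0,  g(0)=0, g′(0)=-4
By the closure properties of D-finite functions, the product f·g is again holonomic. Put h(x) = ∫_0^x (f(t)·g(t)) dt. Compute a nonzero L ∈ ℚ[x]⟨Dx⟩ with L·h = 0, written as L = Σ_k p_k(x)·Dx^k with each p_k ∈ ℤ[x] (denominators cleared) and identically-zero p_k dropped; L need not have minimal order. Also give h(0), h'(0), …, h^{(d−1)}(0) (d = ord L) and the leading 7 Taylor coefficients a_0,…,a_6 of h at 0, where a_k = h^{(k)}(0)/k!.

f: a_k = -2, -4, 4, -8, 20, -56, 168, …
g: a_k = 0, -4, 0, 64/3, 0, -1024/5, 0, …
Product ⇒ symmetric product L₀, ord ≤ 2.
h=∫h₀ ⇒ L = L₀·Dx.
L = (12 - 64·x - 64·x^2)·Dx + (-4 + 16·x + 192·x^2 + 256·x^3)·Dx^2 + (1 + 8·x + 32·x^2 + 128·x^3 + 256·x^4)·Dx^3  (order 3).
h: a_k = 0, 0, 4, 16/3, -44/3, -32/3, 3112/45, …
ICs: h(0) = 0, h′(0) = 0, h′′(0) = 8.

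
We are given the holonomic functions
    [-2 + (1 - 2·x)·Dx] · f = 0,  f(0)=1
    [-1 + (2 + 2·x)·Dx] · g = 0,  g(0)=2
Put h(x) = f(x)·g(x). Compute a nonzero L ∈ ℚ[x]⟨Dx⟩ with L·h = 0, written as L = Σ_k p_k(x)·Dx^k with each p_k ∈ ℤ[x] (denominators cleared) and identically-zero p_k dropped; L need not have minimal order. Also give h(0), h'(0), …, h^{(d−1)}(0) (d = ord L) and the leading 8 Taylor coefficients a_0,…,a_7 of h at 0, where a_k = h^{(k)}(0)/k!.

f: a_k = 1, 2, 4, 8, 16, 32, 64, 128, …
g: a_k = 2, 1, -1/4, 1/8, -5/64, 7/128, -21/512, 33/1024, …
f·g: L₀ = L_f ⊗_s L_g, ord ≤ 1·1.
L = (5 + 2·x) + (-2 + 2·x + 4·x^2)·Dx  (order 1).
h: a_k = 2, 5, 39/4, 157/8, 2507/64, 10035/128, 80259/512, 321069/1024, …
ICs: h(0) = 2.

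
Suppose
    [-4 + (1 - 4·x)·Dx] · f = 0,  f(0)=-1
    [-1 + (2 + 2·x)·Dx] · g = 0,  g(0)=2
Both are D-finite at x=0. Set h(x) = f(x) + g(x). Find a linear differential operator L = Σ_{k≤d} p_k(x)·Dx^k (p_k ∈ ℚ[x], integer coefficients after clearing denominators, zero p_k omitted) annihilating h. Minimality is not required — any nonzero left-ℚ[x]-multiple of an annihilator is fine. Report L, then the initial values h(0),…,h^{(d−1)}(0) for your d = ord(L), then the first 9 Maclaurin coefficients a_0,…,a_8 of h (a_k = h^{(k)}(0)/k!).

f: a_k = -1, -4, -16, -64, -256, -1024, -4096, -16384, -65536, …
g: a_k = 2, 1, -1/4, 1/8, -5/64, 7/128, -21/512, 33/1024, -429/16384, …
Weyl lclm of L_f,L_g ⇒ L₀ (ord ≤ 2).
L = (-68 - 48·x) + (129 + 248·x + 144·x^2)·Dx + (-14 + 18·x + 128·x^2 + 96·x^3)·Dx^2  (order 2).
h: a_k = 1, -3, -65/4, -511/8, -16389/64, -131065/128, -2097173/512, -16777183/1024, -1073742253/16384, …
ICs: h(0) = 1, h′(0) = -3.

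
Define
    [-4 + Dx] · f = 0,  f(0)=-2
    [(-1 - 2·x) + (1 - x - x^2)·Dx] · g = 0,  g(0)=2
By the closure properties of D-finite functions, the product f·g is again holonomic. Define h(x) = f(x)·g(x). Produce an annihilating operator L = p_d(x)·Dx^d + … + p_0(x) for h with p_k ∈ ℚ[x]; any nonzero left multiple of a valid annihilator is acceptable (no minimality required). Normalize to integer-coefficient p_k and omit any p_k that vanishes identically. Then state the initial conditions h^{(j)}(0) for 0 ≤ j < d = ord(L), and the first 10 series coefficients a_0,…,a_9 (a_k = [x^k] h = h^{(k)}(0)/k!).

f: a_k = -2, -8, -16, -64/3, -64/3, -256/15, -512/45, -2048/315, -1024/315, -4096/2835, …
g: a_k = 2, 2, 4, 6, 10, 16, 26, 42, 68, 110, …
L₀ := L_f ⊗_s L_g (sym. prod.), ord ≤ 1.
L = (5 - 2·x - 4·x^2) + (-1 + x + x^2)·Dx  (order 1).
h: a_k = -4, -20, -56, -356/3, -652/3, -5552/15, -5492/9, -312908/315, -507176/315, -1055564/405, …
ICs: h(0) = -4.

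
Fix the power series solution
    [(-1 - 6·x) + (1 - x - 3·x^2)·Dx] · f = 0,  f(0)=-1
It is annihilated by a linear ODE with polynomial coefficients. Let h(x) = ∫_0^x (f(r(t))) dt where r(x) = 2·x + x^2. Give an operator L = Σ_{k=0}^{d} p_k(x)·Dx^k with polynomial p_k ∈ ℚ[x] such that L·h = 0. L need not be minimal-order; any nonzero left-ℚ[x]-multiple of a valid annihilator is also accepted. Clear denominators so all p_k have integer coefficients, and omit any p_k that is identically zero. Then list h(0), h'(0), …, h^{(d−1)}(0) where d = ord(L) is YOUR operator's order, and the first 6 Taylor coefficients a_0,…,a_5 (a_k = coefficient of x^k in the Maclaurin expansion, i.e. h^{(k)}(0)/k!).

f: a_k = -1, -1, -4, -7, -19, -40, …
Substitute x→r, Dx→(1/r')Dx; clear ⇒ L₀.
h=∫h₀ ⇒ L = L₀·Dx.
L = (2 + 26·x + 36·x^2 + 12·x^3)·Dx + (-1 + 2·x + 13·x^2 + 12·x^3 + 3·x^4)·Dx^2  (order 2).
h: a_k = 0, -1, -1, -17/3, -18, -392/5, …
ICs: h(0) = 0, h′(0) = -1.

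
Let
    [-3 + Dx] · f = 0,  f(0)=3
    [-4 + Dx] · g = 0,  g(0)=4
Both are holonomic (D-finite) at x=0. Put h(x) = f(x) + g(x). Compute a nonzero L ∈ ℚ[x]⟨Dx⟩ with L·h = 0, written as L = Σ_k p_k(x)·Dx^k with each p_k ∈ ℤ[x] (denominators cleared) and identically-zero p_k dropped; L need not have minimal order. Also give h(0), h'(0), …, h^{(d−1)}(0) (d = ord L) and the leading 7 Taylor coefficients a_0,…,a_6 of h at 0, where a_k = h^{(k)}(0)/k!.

L = 12 - 7·Dx + Dx^2  (order 2).
h: a_k = 7, 25, 91/2, 337/6, 1267/24, 965/24, 18571/720, …
ICs: h(0) = 7, h′(0) = 25.

f: a_k = 3, 9, 27/2, 27/2, 81/8, 243/40, 243/80, …
g: a_k = 4, 16, 32, 128/3, 128/3, 512/15, 1024/45, …
Sum ⇒ L₀ = lclm(L_f,L_g) in ℚ(x)⟨Dx⟩.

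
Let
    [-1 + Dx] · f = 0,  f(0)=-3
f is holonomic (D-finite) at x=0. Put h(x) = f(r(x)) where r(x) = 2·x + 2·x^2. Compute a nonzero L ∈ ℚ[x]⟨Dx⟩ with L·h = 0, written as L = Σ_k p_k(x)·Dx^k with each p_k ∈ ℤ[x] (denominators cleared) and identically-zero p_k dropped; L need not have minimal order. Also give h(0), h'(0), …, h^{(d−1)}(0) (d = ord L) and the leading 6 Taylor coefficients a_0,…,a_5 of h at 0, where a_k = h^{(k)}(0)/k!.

L = (-2 - 4·x) + Dx  (order 1).
h: a_k = -3, -6, -12, -16, -20, -104/5, …
ICs: h(0) = -3.

f: a_k = -3, -3, -3/2, -1/2, -1/8, -1/40, …
Substitute x→r, Dx→(1/r')Dx; clear ⇒ L₀.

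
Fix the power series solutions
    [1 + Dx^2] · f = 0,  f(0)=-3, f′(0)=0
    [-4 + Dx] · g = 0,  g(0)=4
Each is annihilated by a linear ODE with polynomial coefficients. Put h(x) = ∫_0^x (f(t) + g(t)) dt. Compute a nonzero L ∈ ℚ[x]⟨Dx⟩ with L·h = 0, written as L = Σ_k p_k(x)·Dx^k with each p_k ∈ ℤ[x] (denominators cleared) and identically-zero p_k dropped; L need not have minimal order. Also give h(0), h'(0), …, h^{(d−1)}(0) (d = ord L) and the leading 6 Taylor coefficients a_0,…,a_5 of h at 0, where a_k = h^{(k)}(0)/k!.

L = -4·Dx + Dx^2 - 4·Dx^3 + Dx^4  (order 4).
h: a_k = 0, 1, 8, 67/6, 32/3, 1021/120, …
ICs: h(0) = 0, h′(0) = 1, h′′(0) = 16, h′′′(0) = 67.

f: a_k = -3, 0, 3/2, 0, -1/8, 0, …
g: a_k = 4, 16, 32, 128/3, 128/3, 512/15, …
L₀ := lclm(L_f,L_g); ord L₀ ≤ 2+1.
∫: right-multiply L₀ by Dx.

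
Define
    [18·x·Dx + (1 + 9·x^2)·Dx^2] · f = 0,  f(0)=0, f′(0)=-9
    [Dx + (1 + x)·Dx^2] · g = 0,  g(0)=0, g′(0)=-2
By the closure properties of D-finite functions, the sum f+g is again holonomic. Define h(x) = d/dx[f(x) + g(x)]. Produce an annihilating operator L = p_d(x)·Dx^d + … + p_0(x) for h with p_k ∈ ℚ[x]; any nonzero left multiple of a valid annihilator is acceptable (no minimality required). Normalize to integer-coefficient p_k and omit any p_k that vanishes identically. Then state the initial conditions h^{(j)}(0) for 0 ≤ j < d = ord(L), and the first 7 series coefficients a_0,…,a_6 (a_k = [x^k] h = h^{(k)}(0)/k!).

L = (-18 - 54·x + 486·x^2 + 162·x^3) + (-20 - 36·x + 432·x^2 + 972·x^3 + 324·x^4)·Dx + (-1 + 17·x + 18·x^2 + 162·x^3 + 243·x^4 + 81·x^5)·Dx^2  (order 2).
h: a_k = -11, 2, 79, 2, -731, 2, 6559, …
ICs: h(0) = -11, h′(0) = 2.

f: a_k = 0, -9, 0, 27, 0, -729/5, 0, …
g: a_k = 0, -2, 1, -2/3, 1/2, -2/5, 1/3, …
Weyl lclm of L_f,L_g ⇒ L₀ (ord ≤ 4).
Differentiate: ansatz ord ≤ ord L₀ ⇒ L.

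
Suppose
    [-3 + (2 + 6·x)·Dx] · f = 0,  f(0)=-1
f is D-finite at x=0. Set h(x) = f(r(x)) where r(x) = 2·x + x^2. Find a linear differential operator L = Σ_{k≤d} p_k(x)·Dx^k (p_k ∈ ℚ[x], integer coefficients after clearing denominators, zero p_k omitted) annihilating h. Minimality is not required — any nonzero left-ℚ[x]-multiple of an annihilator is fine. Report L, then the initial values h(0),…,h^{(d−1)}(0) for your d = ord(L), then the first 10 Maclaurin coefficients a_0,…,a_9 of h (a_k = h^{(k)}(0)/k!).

L = (-3 - 3·x) + (1 + 6·x + 3·x^2)·Dx  (order 1).
h: a_k = -1, -3, 3, -9, 63/2, -243/2, 999/2, -4293/2, 76221/8, -346761/8, …
ICs: h(0) = -1.

f: a_k = -1, -3/2, 9/8, -27/16, 405/128, -1701/256, 15309/1024, -72171/2048, 2814669/32768, -14073345/65536, …
L₀ from L_f via x↦r, Dx↦r'^{-1}Dx.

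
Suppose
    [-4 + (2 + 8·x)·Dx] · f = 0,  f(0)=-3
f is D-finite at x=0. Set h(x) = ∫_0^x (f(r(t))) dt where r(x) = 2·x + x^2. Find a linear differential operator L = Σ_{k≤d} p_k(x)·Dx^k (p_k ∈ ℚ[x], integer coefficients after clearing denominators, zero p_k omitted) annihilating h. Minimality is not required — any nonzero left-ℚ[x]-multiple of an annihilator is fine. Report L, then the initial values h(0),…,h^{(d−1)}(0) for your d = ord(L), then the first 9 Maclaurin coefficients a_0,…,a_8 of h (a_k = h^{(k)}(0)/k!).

L = (-4 - 4·x)·Dx + (1 + 8·x + 4·x^2)·Dx^2  (order 2).
h: a_k = 0, -3, -6, 6, -18, 342/5, -300, 10116/7, -7434, …
ICs: h(0) = 0, h′(0) = -3.

f: a_k = -3, -6, 6, -12, 30, -84, 252, -792, 2574, …
Substitute x→r, Dx→(1/r')Dx; clear ⇒ L₀.
h=∫h₀ ⇒ L = L₀·Dx.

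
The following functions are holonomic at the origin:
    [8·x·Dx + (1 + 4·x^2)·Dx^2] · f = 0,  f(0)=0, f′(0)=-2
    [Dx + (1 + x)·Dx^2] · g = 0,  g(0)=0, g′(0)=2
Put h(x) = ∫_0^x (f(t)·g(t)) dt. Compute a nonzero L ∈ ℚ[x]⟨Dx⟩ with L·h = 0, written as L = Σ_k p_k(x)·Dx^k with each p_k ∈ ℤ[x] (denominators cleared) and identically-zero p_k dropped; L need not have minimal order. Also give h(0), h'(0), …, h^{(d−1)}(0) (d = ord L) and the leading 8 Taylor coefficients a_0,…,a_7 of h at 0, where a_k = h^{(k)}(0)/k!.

f: a_k = 0, -2, 0, 8/3, 0, -32/5, 0, 128/7, …
g: a_k = 0, 2, -1, 2/3, -1/2, 2/5, -1/3, 2/7, …
Product ⇒ symmetric product L₀, ord ≤ 4.
∫: right-multiply L₀ by Dx.
L = (288 + 560·x + 3584·x^2 + 8640·x^3 + 7680·x^4 + 3328·x^5 + 1024·x^7)·Dx^2 + (258 + 1840·x + 6992·x^2 + 19264·x^3 + 29440·x^4 + 23808·x^5 + 8960·x^6 + 3072·x^7 + 3584·x^8)·Dx^3 + (36 + 628·x + 2496·x^2 + 6192·x^3 + 12288·x^4 + 15936·x^5 + 12288·x^6 + 5376·x^7 + 3072·x^8 + 2048·x^9)·Dx^4 + (17 + 66·x + 241·x^2 + 608·x^3 + 1152·x^4 + 1728·x^5 + 2016·x^6 + 1536·x^7 + 768·x^8 + 512·x^9 + 256·x^10)·Dx^5  (order 5).
h: a_k = 0, 0, 0, -4/3, 1/2, 4/5, -5/18, -76/45, …
ICs: h(0) = 0, h′(0) = 0, h′′(0) = 0, h′′′(0) = -8, h′′′′(0) = 12.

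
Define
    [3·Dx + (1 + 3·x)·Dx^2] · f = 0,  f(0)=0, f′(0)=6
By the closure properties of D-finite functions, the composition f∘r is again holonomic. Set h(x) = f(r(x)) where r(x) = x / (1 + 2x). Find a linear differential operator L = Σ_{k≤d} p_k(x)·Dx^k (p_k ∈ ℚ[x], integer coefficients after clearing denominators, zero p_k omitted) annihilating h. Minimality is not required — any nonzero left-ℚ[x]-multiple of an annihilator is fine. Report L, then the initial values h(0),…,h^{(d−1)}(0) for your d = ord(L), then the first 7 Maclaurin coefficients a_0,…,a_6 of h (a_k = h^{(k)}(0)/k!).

L = (7 + 20·x)·Dx + (1 + 7·x + 10·x^2)·Dx^2  (order 2).
h: a_k = 0, 6, -21, 78, -609/2, 6186/5, -5187, …
ICs: h(0) = 0, h′(0) = 6.

f: a_k = 0, 6, -9, 18, -81/2, 486/5, -243, …
Change of var in L_f (x↦r) gives L₀.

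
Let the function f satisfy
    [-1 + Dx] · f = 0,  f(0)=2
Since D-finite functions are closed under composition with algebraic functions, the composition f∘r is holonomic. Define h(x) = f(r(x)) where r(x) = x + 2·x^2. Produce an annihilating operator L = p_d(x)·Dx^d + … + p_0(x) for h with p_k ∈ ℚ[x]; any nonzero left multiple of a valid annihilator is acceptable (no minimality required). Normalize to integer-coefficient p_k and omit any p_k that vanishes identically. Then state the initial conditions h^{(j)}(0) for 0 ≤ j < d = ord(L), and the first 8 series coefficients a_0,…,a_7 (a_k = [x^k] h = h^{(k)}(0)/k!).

f: a_k = 2, 2, 1, 1/3, 1/12, 1/60, 1/360, 1/2520, …
Substitute x→r, Dx→(1/r')Dx; clear ⇒ L₀.
L = (-1 - 4·x) + Dx  (order 1).
h: a_k = 2, 2, 5, 13/3, 73/12, 281/60, 1741/360, 1697/504, …
ICs: h(0) = 2.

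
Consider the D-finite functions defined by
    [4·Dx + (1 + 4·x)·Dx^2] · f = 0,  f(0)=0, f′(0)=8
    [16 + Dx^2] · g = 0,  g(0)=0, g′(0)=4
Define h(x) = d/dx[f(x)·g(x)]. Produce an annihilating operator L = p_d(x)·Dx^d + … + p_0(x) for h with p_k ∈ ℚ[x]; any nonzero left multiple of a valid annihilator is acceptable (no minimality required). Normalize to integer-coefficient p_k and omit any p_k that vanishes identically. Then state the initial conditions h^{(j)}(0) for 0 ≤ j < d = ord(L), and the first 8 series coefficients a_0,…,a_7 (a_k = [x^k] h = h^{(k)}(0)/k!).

f: a_k = 0, 8, -16, 128/3, -128, 2048/5, -4096/3, 32768/7, …
g: a_k = 0, 4, 0, -32/3, 0, 128/15, 0, -1024/315, …
h₀=f·g: eliminate ⇒ L₀, order ≤ 2·2.
Differentiate: ansatz ord ≤ ord L₀ ⇒ L.
L = (-6400 - 45056·x - 172032·x^2 + 196608·x^3 + 2818048·x^4 + 6291456·x^5 + 4194304·x^6) + (-1536 - 8192·x + 20480·x^2 + 245760·x^3 + 655360·x^4 + 524288·x^5)·Dx + (-448 - 2816·x - 3584·x^2 + 73728·x^3 + 401408·x^4 + 786432·x^5 + 524288·x^6)·Dx^2 + (-96 - 512·x + 1280·x^2 + 15360·x^3 + 40960·x^4 + 32768·x^5)·Dx^3 + (-3 + 448·x^2 + 3840·x^3 + 14080·x^4 + 24576·x^5 + 16384·x^6)·Dx^4  (order 4).
h: a_k = 0, 64, -192, 1024/3, -5120/3, 22528/3, -444416/15, 7405568/63, …
ICs: h(0) = 0, h′(0) = 64, h′′(0) = -384, h′′′(0) = 2048.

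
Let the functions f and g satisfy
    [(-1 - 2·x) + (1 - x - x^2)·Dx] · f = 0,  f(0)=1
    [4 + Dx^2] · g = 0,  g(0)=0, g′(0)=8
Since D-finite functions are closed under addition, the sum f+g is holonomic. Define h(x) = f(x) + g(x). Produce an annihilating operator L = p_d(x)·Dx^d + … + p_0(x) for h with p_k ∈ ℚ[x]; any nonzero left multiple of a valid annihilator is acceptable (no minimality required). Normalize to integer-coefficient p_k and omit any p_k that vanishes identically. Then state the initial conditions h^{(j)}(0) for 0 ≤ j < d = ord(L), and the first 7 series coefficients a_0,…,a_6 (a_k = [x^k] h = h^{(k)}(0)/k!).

L = (44 + 96·x + 32·x^2 + 48·x^3 + 40·x^4 + 16·x^5) + (-16 + 20·x + 8·x^2 - 16·x^3 + 12·x^4 + 24·x^5 + 8·x^6)·Dx + (11 + 24·x + 8·x^2 + 12·x^3 + 10·x^4 + 4·x^5)·Dx^2 + (-4 + 5·x + 2·x^2 - 4·x^3 + 3·x^4 + 6·x^5 + 2·x^6)·Dx^3  (order 3).
h: a_k = 1, 9, 2, -7/3, 5, 136/15, 13, …
ICs: h(0) = 1, h′(0) = 9, h′′(0) = 4.

f: a_k = 1, 1, 2, 3, 5, 8, 13, …
g: a_k = 0, 8, 0, -16/3, 0, 16/15, 0, …
f+g: L₀ = lclm(L_f,L_g), ord ≤ 1+2.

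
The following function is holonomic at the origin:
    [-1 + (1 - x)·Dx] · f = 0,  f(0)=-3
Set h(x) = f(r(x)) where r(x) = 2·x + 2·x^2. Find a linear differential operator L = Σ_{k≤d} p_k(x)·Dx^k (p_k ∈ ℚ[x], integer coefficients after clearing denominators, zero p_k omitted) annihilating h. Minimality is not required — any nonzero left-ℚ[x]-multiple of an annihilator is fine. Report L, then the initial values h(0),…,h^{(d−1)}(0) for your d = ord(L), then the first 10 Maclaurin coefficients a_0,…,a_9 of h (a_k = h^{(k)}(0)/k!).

L = (2 + 4·x) + (-1 + 2·x + 2·x^2)·Dx  (order 1).
h: a_k = -3, -6, -18, -48, -132, -360, -984, -2688, -7344, -20064, …
ICs: h(0) = -3.

f: a_k = -3, -3, -3, -3, -3, -3, -3, -3, -3, -3, …
f∘r: x↦r, Dx↦Dx/r' in L_f ⇒ L₀.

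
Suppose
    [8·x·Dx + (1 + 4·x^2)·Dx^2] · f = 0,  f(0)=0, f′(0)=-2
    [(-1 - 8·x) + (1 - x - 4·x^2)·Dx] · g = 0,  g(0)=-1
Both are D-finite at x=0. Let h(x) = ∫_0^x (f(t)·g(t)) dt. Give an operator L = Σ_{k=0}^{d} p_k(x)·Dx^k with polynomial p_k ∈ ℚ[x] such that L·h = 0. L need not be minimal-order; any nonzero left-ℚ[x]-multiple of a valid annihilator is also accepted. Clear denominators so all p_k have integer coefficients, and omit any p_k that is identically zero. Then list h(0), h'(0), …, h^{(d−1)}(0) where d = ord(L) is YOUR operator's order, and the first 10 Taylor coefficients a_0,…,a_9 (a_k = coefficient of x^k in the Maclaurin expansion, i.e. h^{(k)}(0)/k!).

f: a_k = 0, -2, 0, 8/3, 0, -32/5, 0, 128/7, 0, -512/9, …
g: a_k = -1, -1, -5, -9, -29, -65, -181, -441, -1165, -2929, …
h₀=f·g: eliminate ⇒ L₀, order ≤ 2·1.
h=∫h₀ ⇒ L = L₀·Dx.
L = (8 + 8·x + 96·x^2)·Dx + (2 + 8·x + 16·x^2 + 96·x^3)·Dx^2 + (-1 + x + 4·x^3 + 16·x^4)·Dx^3  (order 3).
h: a_k = 0, 0, 1, 2/3, 11/6, 46/15, 383/45, 562/35, 3133/84, 78538/945, …
ICs: h(0) = 0, h′(0) = 0, h′′(0) = 2.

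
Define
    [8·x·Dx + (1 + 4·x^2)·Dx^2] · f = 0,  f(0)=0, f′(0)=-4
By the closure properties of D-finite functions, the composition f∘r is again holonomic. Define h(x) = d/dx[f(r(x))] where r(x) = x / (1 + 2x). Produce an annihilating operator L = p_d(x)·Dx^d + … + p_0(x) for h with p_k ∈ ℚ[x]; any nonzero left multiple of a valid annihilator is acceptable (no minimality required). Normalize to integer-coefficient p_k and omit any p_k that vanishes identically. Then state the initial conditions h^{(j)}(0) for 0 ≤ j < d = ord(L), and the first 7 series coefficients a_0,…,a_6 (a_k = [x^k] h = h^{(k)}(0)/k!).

L = (4 + 16·x) + (1 + 4·x + 8·x^2)·Dx  (order 1).
h: a_k = -4, 16, -32, 0, 256, -1024, 2048, …
ICs: h(0) = -4.

f: a_k = 0, -4, 0, 16/3, 0, -64/5, 0, …
Substitute x→r, Dx→(1/r')Dx; clear ⇒ L₀.
Derive L from L₀ (diff closure).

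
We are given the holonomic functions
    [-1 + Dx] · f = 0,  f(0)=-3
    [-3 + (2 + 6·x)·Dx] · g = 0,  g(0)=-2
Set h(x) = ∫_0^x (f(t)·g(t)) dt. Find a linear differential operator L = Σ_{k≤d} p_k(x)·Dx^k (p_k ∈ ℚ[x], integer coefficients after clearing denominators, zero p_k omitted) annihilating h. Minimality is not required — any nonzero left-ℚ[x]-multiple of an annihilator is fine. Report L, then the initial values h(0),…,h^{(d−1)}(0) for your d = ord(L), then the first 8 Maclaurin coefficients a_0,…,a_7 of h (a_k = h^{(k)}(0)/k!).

L = (-5 - 6·x)·Dx + (2 + 6·x)·Dx^2  (order 2).
h: a_k = 0, 6, 15/2, 7/4, 71/32, -671/320, 16157/3840, -12691/1536, …
ICs: h(0) = 0, h′(0) = 6.

f: a_k = -3, -3, -3/2, -1/2, -1/8, -1/40, -1/240, -1/1680, …
g: a_k = -2, -3, 9/4, -27/8, 405/64, -1701/128, 15309/512, -72171/1024, …
h₀=f·g: eliminate ⇒ L₀, order ≤ 1·1.
h=∫h₀ ⇒ L = L₀·Dx.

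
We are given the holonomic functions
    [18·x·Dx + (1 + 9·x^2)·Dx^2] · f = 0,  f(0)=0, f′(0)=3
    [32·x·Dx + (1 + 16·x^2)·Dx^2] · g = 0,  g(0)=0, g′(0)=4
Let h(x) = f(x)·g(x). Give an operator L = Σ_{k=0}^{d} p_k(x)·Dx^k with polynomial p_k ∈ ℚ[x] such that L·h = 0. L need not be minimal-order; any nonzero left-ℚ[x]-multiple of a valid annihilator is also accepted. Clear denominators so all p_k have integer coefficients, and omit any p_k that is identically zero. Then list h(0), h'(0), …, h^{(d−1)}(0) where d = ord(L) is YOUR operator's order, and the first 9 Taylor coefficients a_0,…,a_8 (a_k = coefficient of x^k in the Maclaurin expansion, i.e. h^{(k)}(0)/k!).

f: a_k = 0, 3, 0, -9, 0, 243/5, 0, -2187/7, 0, …
g: a_k = 0, 4, 0, -64/3, 0, 1024/5, 0, -16384/7, 0, …
f·g: L₀ = L_f ⊗_s L_g, ord ≤ 2·2.
L = (-3456·x - 144000·x^3 - 1327104·x^5 + 4147200·x^7 + 71663616·x^9)·Dx + (-100 - 11532·x^2 - 259200·x^4 - 1161216·x^6 + 14515200·x^8 + 107495424·x^10)·Dx^2 + (-200·x - 7880·x^3 - 86400·x^5 + 194112·x^7 + 8294400·x^9 + 35831808·x^11)·Dx^3 + (-1 - 50·x^2 - 769·x^4 + 110736·x^8 + 1036800·x^10 + 2985984·x^12)·Dx^4  (order 4).
h: a_k = 0, 0, 12, 0, -100, 0, 5004/5, 0, -78060/7, …
ICs: h(0) = 0, h′(0) = 0, h′′(0) = 24, h′′′(0) = 0.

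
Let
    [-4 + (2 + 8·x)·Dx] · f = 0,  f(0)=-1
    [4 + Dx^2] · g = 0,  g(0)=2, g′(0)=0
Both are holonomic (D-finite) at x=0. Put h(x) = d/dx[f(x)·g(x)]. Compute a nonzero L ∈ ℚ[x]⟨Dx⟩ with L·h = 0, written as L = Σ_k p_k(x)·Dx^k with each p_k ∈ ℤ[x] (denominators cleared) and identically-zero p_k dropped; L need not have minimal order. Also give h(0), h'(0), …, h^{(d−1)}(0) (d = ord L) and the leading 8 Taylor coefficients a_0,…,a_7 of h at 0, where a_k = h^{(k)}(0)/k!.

L = (8 + 96·x + 256·x^2 + 256·x^3 + 256·x^4) + (2 - 48·x^2 - 64·x^3)·Dx + (1 + 10·x + 36·x^2 + 64·x^3 + 64·x^4)·Dx^2  (order 2).
h: a_k = -4, 16, 0, 128/3, -640/3, 11776/15, -132608/45, 3510272/315, …
ICs: h(0) = -4, h′(0) = 16.

f: a_k = -1, -2, 2, -4, 10, -28, 84, -264, …
g: a_k = 2, 0, -4, 0, 4/3, 0, -8/45, 0, …
Sym-product of L_f,L_g gives L₀ (≤ ord 2).
h=h₀': d/dx-closure on L₀ ⇒ L.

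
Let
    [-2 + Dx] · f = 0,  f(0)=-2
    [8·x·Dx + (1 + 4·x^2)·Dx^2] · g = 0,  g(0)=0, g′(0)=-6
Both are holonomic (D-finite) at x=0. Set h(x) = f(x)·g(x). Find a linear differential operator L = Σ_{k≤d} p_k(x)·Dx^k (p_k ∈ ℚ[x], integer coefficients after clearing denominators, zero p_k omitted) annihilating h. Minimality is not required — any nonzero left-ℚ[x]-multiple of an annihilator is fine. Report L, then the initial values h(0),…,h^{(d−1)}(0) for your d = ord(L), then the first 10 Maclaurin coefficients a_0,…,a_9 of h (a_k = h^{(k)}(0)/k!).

L = (4 - 16·x + 16·x^2) + (-4 + 8·x - 16·x^2)·Dx + (1 + 4·x^2)·Dx^2  (order 2).
h: a_k = 0, 12, 24, 8, -16, 72/5, 176/3, -1488/35, -3616/21, 9208/63, …
ICs: h(0) = 0, h′(0) = 12.

f: a_k = -2, -4, -4, -8/3, -4/3, -8/15, -8/45, -16/315, -4/315, -8/2835, …
g: a_k = 0, -6, 0, 8, 0, -96/5, 0, 384/7, 0, -512/3, …
f·g: L₀ = L_f ⊗_s L_g, ord ≤ 1·2.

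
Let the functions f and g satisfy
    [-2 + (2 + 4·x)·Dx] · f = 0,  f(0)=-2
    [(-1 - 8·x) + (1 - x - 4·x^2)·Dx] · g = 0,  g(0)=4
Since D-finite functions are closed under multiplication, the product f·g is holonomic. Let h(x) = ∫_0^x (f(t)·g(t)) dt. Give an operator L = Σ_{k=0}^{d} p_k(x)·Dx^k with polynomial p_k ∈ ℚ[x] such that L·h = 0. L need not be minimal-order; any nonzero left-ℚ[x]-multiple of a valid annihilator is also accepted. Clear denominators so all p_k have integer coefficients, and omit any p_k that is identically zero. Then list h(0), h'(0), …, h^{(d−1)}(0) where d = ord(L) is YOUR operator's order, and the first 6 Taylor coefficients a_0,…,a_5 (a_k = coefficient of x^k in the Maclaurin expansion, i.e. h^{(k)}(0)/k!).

L = (2 + 9·x + 12·x^2)·Dx + (-1 - x + 6·x^2 + 8·x^3)·Dx^2  (order 2).
h: a_k = 0, -8, -8, -44/3, -28, -283/5, …
ICs: h(0) = 0, h′(0) = -8.

f: a_k = -2, -2, 1, -1, 5/4, -7/4, …
g: a_k = 4, 4, 20, 36, 116, 260, …
L₀ := L_f ⊗_s L_g (sym. prod.), ord ≤ 1.
h=∫h₀ ⇒ L = L₀·Dx.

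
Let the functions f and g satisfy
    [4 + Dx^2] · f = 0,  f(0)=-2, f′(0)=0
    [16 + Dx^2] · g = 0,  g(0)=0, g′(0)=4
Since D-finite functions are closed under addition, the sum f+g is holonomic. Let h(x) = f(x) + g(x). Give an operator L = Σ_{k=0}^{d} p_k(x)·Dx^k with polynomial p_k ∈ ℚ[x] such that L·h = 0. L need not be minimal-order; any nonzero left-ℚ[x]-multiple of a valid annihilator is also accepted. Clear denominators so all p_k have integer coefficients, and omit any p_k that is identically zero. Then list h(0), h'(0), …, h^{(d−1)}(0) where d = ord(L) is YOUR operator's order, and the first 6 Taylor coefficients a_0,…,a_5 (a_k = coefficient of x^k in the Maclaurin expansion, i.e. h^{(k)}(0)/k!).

f: a_k = -2, 0, 4, 0, -4/3, 0, …
g: a_k = 0, 4, 0, -32/3, 0, 128/15, …
L₀ := lclm(L_f,L_g); ord L₀ ≤ 2+2.
L = 64 + 20·Dx^2 + Dx^4  (order 4).
h: a_k = -2, 4, 4, -32/3, -4/3, 128/15, …
ICs: h(0) = -2, h′(0) = 4, h′′(0) = 8, h′′′(0) = -64.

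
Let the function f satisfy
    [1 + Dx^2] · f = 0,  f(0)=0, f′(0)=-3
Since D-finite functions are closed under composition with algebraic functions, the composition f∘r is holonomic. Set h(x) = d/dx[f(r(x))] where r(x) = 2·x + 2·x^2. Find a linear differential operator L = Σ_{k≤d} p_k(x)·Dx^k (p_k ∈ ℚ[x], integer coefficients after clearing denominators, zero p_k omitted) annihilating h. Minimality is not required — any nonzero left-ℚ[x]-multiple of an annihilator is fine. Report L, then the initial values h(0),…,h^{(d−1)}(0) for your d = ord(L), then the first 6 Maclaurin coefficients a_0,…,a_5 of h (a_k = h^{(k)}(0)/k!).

f: a_k = 0, -3, 0, 1/2, 0, -1/40, …
f∘r: x↦r, Dx↦Dx/r' in L_f ⇒ L₀.
Derive L from L₀ (diff closure).
L = (16 + 32·x + 96·x^2 + 128·x^3 + 64·x^4) + (-6 - 12·x)·Dx + (1 + 4·x + 4·x^2)·Dx^2  (order 2).
h: a_k = -6, -12, 12, 48, 56, 0, …
ICs: h(0) = -6, h′(0) = -12.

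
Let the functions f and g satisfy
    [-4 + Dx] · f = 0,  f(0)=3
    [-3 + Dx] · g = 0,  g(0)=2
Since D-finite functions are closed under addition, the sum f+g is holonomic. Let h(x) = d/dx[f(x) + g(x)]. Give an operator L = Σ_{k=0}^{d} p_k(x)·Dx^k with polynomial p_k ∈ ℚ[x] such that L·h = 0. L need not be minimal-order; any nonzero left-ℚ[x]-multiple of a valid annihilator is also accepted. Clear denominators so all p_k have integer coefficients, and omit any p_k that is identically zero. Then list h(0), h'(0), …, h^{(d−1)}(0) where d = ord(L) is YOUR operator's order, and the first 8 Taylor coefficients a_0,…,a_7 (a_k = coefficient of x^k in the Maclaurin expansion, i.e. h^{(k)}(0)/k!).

L = 12 - 7·Dx + Dx^2  (order 2).
h: a_k = 18, 66, 123, 155, 593/4, 2291/20, 8921/120, 6991/168, …
ICs: h(0) = 18, h′(0) = 66.

f: a_k = 3, 12, 24, 32, 32, 128/5, 256/15, 1024/105, …
g: a_k = 2, 6, 9, 9, 27/4, 81/20, 81/40, 243/280, …
Sum ⇒ L₀ = lclm(L_f,L_g) in ℚ(x)⟨Dx⟩.
Differentiate: ansatz ord ≤ ord L₀ ⇒ L.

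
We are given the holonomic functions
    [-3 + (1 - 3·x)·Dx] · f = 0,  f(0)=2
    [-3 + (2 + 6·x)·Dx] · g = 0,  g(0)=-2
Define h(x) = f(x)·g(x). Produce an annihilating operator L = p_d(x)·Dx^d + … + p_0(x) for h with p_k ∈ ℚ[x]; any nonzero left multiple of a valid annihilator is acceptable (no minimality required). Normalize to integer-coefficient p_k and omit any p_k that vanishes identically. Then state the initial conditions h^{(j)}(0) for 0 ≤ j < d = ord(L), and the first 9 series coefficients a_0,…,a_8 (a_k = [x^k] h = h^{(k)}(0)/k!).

f: a_k = 2, 6, 18, 54, 162, 486, 1458, 4374, 13122, …
g: a_k = -2, -3, 9/4, -27/8, 405/64, -1701/128, 15309/512, -72171/1024, 2814669/16384, …
Product ⇒ symmetric product L₀, ord ≤ 1.
L = (9 + 9·x) + (-2 + 18·x^2)·Dx  (order 1).
h: a_k = -4, -18, -99/2, -621/4, -14499/32, -88695/64, -1049031/256, -6366357/512, -302770467/8192, …
ICs: h(0) = -4.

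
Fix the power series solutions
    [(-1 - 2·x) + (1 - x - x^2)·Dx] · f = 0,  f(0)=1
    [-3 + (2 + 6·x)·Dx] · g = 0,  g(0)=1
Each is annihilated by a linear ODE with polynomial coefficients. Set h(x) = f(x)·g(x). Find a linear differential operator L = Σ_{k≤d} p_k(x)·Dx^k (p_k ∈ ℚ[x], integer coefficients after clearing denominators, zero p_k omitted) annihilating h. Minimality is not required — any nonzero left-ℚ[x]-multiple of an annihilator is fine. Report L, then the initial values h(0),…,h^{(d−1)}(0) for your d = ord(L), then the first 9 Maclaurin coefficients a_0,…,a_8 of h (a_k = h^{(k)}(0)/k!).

L = (5 + 7·x + 9·x^2) + (-2 - 4·x + 8·x^2 + 6·x^3)·Dx  (order 1).
h: a_k = 1, 5/2, 19/8, 105/16, 739/128, 4859/256, 10039/1024, 131121/2048, -395485/32768, …
ICs: h(0) = 1.

f: a_k = 1, 1, 2, 3, 5, 8, 13, 21, 34, …
g: a_k = 1, 3/2, -9/8, 27/16, -405/128, 1701/256, -15309/1024, 72171/2048, -2814669/32768, …
L₀ := L_f ⊗_s L_g (sym. prod.), ord ≤ 1.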